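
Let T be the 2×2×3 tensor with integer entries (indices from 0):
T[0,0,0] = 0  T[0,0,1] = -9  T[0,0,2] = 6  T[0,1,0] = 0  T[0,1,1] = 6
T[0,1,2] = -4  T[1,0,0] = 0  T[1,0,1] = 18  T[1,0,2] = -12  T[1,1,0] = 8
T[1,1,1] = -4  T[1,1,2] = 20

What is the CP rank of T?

2

Lower bound: the mode-1 unfolding of T (rows indexed by i, columns by (j,k) = (0,0), (0,1), (0,2), (1,0), (1,1), (1,2)) is [[0, -9, 6, 0, 6, -4], [0, 18, -12, 8, -4, 20]].
There the 2×2 minor on rows i ∈ {0, 1}, columns (j,k) ∈ {(0,1), (1,0)} is det [[-9, 0], [18, 8]] = -72 ≠ 0, so this unfolding has rank ≥ 2; CP rank is at least every unfolding rank, so rank(T) ≥ 2. (Unfolding ranks only ever bound the CP rank from below — rank(T) can be strictly larger than all of them — so the matching upper bound has to come from an explicit 2-term decomposition.)
Upper bound — finding two terms. Write S_k = T[:,:,k] for the frontal slices: S₀ = [[0, 0], [0, 8]], S₁ = [[-9, 6], [18, -4]], S₂ = [[6, -4], [-12, 20]].
If T = a₁ (x) b₁ (x) c₁ + a₂ (x) b₂ (x) c₂ then each S_k = c₁[k]·a₁b₁ᵀ + c₂[k]·a₂b₂ᵀ. S₀ and S₁ are linearly independent, so a₁b₁ᵀ and a₂b₂ᵀ must span the same plane of matrices: they are the rank-1 matrices of the form x·S₀ + y·S₁.
det(x·S₀ + y·S₁) is −72·xy − 72·y² = (-72)·(y)(x + y), vanishing at (x:y) = (1:0) and (1:-1).
M₁ = S₀ = [[0, 0], [0, 8]] = 8·[0, 1][0, 1]ᵀ and M₂ = S₀ − S₁ = [[9, -6], [-18, 12]] = 3·[1, -2][3, -2]ᵀ, so take a₁ = [0, 1], b₁ = [0, 1], a₂ = [1, -2], b₂ = [3, -2].
Each slice is an integer combination of E₁ = a₁b₁ᵀ and E₂ = a₂b₂ᵀ: S₀ = 8·E₁, S₁ = 8·E₁ − 3·E₂, S₂ = 12·E₁ + 2·E₂; reading off coefficients, c₁ = [8, 8, 12] and c₂ = [0, -3, 2].
Hence T = [0, 1] (x) [0, 1] (x) [8, 8, 12] + [1, -2] (x) [3, -2] (x) [0, -3, 2], so rank(T) ≤ 2.
These bounds meet, so rank(T) = 2.
Check entry T[0,0,1] = -9: (0)·(0)·(8) + (1)·(3)·(-3) = -9.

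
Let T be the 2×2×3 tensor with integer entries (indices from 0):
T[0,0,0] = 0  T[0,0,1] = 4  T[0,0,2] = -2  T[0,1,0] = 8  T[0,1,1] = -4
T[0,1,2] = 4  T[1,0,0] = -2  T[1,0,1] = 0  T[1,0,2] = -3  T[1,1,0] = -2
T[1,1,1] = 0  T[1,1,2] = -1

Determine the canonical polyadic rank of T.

Lower bound: in the mode-3 unfolding of T (rows indexed by k, columns by (i,j)) the 3×3 minor on rows k ∈ {0, 1, 2}, columns (i,j) ∈ {(0,0), (0,1), (1,0)} is det [[0, 8, -2], [4, -4, 0], [-2, 4, -3]] = 80 ≠ 0, so that unfolding has rank ≥ 3 and hence rank(T) ≥ 3 (CP rank is at least every unfolding rank, though it can be larger).
Upper bound: T is a sum of 3 rank-1 terms, T = (1, -1) ⊗ (2, 1) ⊗ (0, 0, 2) + (1, 0) ⊗ (1, -1) ⊗ (-4, 4, -4) + (2, -1) ⊗ (1, 1) ⊗ (2, 0, -1) (one valid choice — decompositions are not unique — normalised so each a, b is primitive with positive first nonzero entry; check it by expanding all entries), so rank(T) ≤ 3.
These bounds meet, so rank(T) = 3.

3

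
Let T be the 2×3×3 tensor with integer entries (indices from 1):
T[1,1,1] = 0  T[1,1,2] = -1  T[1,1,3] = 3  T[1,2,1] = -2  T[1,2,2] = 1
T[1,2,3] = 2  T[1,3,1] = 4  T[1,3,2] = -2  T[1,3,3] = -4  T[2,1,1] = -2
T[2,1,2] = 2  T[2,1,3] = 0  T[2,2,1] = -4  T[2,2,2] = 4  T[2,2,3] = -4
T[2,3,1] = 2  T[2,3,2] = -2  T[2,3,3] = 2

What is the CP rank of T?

Lower bound: the mode-3 unfolding of T (rows indexed by k, columns by (i,j) = (1,1), (1,2), (1,3), (2,1), (2,2), (2,3)) is [[0, -2, 4, -2, -4, 2], [-1, 1, -2, 2, 4, -2], [3, 2, -4, 0, -4, 2]].
There the 3×3 minor on rows k ∈ {1, 2, 3}, columns (i,j) ∈ {(1,1), (1,2), (2,1)} is det [[0, -2, -2], [-1, 1, 2], [3, 2, 0]] = -2 ≠ 0, so this unfolding has rank ≥ 3; CP rank is at least every unfolding rank, so rank(T) ≥ 3. (Unfolding ranks only ever bound the CP rank from below — rank(T) can be strictly larger than all of them — so the matching upper bound has to come from an explicit 3-term decomposition.)
Upper bound: T is a sum of 3 rank-1 terms, T = [0, 1] ⊗ [1, -2, 1] ⊗ [2, -2, 2] + [1, -2] ⊗ [1, 0, 0] ⊗ [2, -2, 1] + [1, 0] ⊗ [1, 1, -2] ⊗ [-2, 1, 2] (one valid choice — decompositions are not unique — normalised so each a, b is primitive with positive first nonzero entry; check it by expanding all entries), so rank(T) ≤ 3.
These bounds meet, so rank(T) = 3.

3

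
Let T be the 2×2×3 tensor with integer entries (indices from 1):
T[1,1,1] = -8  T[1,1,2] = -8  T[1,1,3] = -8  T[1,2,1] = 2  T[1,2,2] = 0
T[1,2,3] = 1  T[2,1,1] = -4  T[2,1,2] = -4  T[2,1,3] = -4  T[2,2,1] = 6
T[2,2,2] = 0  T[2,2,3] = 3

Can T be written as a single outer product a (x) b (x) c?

The mode-3 unfolding of T (rows indexed by k, columns by (i,j) = (1,1), (1,2), (2,1), (2,2)) is [[-8, 2, -4, 6], [-8, 0, -4, 0], [-8, 1, -4, 3]].
There the 2×2 minor on rows k ∈ {1, 2}, columns (i,j) ∈ {(1,1), (1,2)} is det [[-8, 2], [-8, 0]] = 16 ≠ 0, so this unfolding has rank ≥ 2; CP rank is at least every unfolding rank, so rank(T) ≥ 2.
In particular rank(T) ≥ 2 > 1, so T is not rank-1.

No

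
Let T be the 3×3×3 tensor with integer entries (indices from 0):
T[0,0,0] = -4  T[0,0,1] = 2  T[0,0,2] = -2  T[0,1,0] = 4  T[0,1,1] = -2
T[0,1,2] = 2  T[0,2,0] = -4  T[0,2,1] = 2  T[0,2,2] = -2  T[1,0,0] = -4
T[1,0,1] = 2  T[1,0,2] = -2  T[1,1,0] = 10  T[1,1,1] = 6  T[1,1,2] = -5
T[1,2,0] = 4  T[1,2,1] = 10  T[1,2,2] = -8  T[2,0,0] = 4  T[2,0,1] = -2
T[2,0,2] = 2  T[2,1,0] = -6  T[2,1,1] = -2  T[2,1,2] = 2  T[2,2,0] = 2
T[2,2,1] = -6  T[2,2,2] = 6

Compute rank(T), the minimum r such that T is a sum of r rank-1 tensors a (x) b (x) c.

Lower bound: the mode-2 unfolding of T (rows indexed by j, columns by (i,k) = (0,0), (0,1), (0,2), (1,0), (1,1), (1,2), (2,0), (2,1), (2,2)) is [[-4, 2, -2, -4, 2, -2, 4, -2, 2], [4, -2, 2, 10, 6, -5, -6, -2, 2], [-4, 2, -2, 4, 10, -8, 2, -6, 6]].
There the 3×3 minor on rows j ∈ {0, 1, 2}, columns (i,k) ∈ {(0,0), (1,0), (1,1)} is det [[-4, -4, 2], [4, 10, 6], [-4, 4, 10]] = 64 ≠ 0, so this unfolding has rank ≥ 3; CP rank is at least every unfolding rank, so rank(T) ≥ 3. (This is only a lower bound: in general the CP rank may exceed every unfolding rank, so we still need to exhibit 3 rank-1 terms summing to T.)
Upper bound: T is a sum of 3 rank-1 terms, T = [0, 1, 0] (x) [0, 1, 2] (x) [2, 0, 1] + [0, 2, -1] (x) [0, 1, 1] (x) [2, 4, -4] + [1, 1, -1] (x) [1, -1, 1] (x) [-4, 2, -2] (written with every a and b primitive with positive leading entry and the scale carried by c; CP decompositions are not unique, and this one is verified by expanding entrywise), so rank(T) ≤ 3.
These bounds meet, so rank(T) = 3.

3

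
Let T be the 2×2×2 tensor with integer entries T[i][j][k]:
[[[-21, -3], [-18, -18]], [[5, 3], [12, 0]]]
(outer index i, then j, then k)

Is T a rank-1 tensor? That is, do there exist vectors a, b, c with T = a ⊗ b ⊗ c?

No

The mode-3 unfolding of T (rows indexed by k, columns by (i,j) = (0,0), (0,1), (1,0), (1,1)) is [[-21, -18, 5, 12], [-3, -18, 3, 0]].
There the 2×2 minor on rows k ∈ {0, 1}, columns (i,j) ∈ {(0,0), (0,1)} is det [[-21, -18], [-3, -18]] = 324 ≠ 0, so this unfolding has rank ≥ 2; CP rank is at least every unfolding rank, so rank(T) ≥ 2.
In particular rank(T) ≥ 2 > 1, so T is not rank-1.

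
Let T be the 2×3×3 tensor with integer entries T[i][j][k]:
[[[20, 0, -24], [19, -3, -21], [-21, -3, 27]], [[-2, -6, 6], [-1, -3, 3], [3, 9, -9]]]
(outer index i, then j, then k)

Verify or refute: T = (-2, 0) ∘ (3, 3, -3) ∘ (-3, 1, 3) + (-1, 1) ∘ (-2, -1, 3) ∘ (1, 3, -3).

Reconstruct entrywise from the claimed factors. For example, T[1,1,0] = -1 and Σₗ aₗ[1]bₗ[1]cₗ[0] = (0)·(3)·(-3) + (1)·(-1)·(1) = -1; checking all 18 entries, every one matches. The claim holds.

Yes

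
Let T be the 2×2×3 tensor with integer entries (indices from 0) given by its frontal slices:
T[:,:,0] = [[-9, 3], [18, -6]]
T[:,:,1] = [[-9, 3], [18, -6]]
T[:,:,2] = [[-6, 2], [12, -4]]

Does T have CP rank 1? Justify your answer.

If T = a ⊗ b ⊗ c then every fibre of T is a multiple of the corresponding factor, so read the factors off the fibres through the nonzero entry T[0,0,0] = -9.
The mode-1 fibre T[:,0,0] = [-9, 18] gives a = [1, -2] (primitive direction); the mode-2 fibre T[0,:,0] = [-9, 3] gives b = [3, -1]; then c[k] = T[0,0,k] / (a[0]·b[0]) = [-9, -9, -6] / 3 = [-3, -3, -2].
Expanding [1, -2] ⊗ [3, -1] ⊗ [-3, -3, -2] reproduces all 12 entries of T, so T = [1, -2] ⊗ [3, -1] ⊗ [-3, -3, -2] and rank(T) ≤ 1.
Equivalently every frontal slice T[:,:,k] is c[k] times the rank-1 matrix [1, -2] ⊗ [3, -1]. So T has rank 1 (it is nonzero).

Yes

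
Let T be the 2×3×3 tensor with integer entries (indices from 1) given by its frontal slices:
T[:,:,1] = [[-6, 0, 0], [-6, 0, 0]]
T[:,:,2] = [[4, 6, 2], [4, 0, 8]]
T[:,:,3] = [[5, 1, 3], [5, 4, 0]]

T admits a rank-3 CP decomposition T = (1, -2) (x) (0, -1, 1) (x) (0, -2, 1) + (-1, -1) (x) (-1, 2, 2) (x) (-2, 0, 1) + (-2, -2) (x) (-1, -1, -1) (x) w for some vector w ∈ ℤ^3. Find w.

Subtract the known terms from T to get the rank-1 residual R = (-2, -2) (x) (-1, -1, -1) (x) w, so R[i,j,k] = a[i]·b[j]·w[k]. Pick indices with nonzero a[1]·b[1] = (-2)·(-1) = 2. Only the fibre through (1,1,·) is needed: R[1,1,:] = T[1,1,:] − Σₗ aₗ[1]bₗ[1]cₗ = [-6, 4, 5] − (1)·(0)·(0, -2, 1) − (-1)·(-1)·(-2, 0, 1) = [-4, 4, 4]. Then w[k] = R[1,1,k] / 2 for each k, giving w = [-4, 4, 4] / 2 = (-2, 2, 2).

w = (-2, 2, 2)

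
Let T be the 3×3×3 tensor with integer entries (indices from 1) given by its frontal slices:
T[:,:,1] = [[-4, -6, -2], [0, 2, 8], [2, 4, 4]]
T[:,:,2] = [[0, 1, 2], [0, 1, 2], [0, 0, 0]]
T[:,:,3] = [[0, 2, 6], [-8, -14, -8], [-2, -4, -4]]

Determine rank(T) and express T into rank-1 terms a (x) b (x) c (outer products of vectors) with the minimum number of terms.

rank(T) = 3

Lower bound: the mode-1 unfolding of T (rows indexed by i, columns by (j,k) = (1,1), (1,2), (1,3), (2,1), (2,2), (2,3), (3,1), (3,2), (3,3)) is [[-4, 0, 0, -6, 1, 2, -2, 2, 6], [0, 0, -8, 2, 1, -14, 8, 2, -8], [2, 0, -2, 4, 0, -4, 4, 0, -4]].
There the 3×3 minor on rows i ∈ {1, 2, 3}, columns (j,k) ∈ {(1,1), (1,3), (2,1)} is det [[-4, 0, -6], [0, -8, 2], [2, -2, 4]] = 16 ≠ 0, so this unfolding has rank ≥ 3; CP rank is at least every unfolding rank, so rank(T) ≥ 3. (Unfolding ranks only ever bound the CP rank from below — rank(T) can be strictly larger than all of them — so the matching upper bound has to come from an explicit 3-term decomposition.)
Upper bound: T is a sum of 3 rank-1 terms, T = [1, -2, -1] (x) [1, 2, 2] (x) [-2, 0, 2] + [1, 1, 0] (x) [0, 1, 2] (x) [2, 1, 2] + [1, 2, 0] (x) [1, 2, 1] (x) [-2, 0, -2] (written with every a and b primitive with positive leading entry and the scale carried by c; CP decompositions are not unique, and this one is verified by expanding entrywise), so rank(T) ≤ 3.
These bounds meet, so rank(T) = 3.
Check entry T[2,1,2] = 0: (-2)·(1)·(0) + (1)·(0)·(1) + (2)·(1)·(0) = 0.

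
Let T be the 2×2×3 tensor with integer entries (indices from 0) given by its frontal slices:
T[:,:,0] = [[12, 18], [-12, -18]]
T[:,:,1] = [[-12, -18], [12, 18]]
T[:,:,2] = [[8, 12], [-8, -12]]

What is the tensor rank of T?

1

Lower bound: T ≠ 0 (e.g. T[0,0,0] = 12), so rank(T) ≥ 1.
Upper bound: the mode-1 fibre T[:,0,0] = [12, -12] gives a = [1, -1] (primitive direction); the mode-2 fibre T[0,:,0] = [12, 18] gives b = [2, 3]; then c[k] = T[0,0,k] / (a[0]·b[0]) = [12, -12, 8] / 2 = [6, -6, 4].
Expanding [1, -1] ⊗ [2, 3] ⊗ [6, -6, 4] reproduces all 12 entries of T, so T = [1, -1] ⊗ [2, 3] ⊗ [6, -6, 4] and rank(T) ≤ 1.
These bounds meet, so rank(T) = 1.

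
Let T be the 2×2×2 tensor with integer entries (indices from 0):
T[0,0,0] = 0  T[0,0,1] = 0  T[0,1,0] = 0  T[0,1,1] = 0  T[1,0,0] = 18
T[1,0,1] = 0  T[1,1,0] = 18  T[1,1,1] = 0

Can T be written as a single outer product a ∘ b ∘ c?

The mode-1 fibre T[:,0,0] = [0, 18] gives a = [0, 1] (primitive direction); the mode-2 fibre T[1,:,0] = [18, 18] gives b = [1, 1]; then c[k] = T[1,0,k] / (a[1]·b[0]) = [18, 0] / 1 = [18, 0].
Expanding [0, 1] ∘ [1, 1] ∘ [18, 0] reproduces all 8 entries of T, so T = [0, 1] ∘ [1, 1] ∘ [18, 0] and rank(T) ≤ 1.
Equivalently every frontal slice T[:,:,k] is c[k] times the rank-1 matrix [0, 1] ∘ [1, 1]. So T has rank 1 (it is nonzero).

Yes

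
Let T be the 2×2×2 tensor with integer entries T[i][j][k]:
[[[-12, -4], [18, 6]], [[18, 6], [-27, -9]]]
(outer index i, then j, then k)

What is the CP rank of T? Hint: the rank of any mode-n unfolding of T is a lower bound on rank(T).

Lower bound: T ≠ 0 (e.g. T[0,0,0] = -12), so rank(T) ≥ 1.
Upper bound: the mode-1 fibre T[:,0,0] = [-12, 18] gives a = [2, -3] (primitive direction); the mode-2 fibre T[0,:,0] = [-12, 18] gives b = [2, -3]; then c[k] = T[0,0,k] / (a[0]·b[0]) = [-12, -4] / 4 = [-3, -1].
Expanding [2, -3] ⊗ [2, -3] ⊗ [-3, -1] reproduces all 8 entries of T, so T = [2, -3] ⊗ [2, -3] ⊗ [-3, -1] and rank(T) ≤ 1.
These bounds meet, so rank(T) = 1.

1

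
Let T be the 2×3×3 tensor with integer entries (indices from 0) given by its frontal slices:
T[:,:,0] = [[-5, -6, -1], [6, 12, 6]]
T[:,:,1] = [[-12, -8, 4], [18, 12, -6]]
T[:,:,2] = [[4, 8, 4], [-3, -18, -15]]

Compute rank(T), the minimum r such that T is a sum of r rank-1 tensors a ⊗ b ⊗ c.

Lower bound: the mode-1 unfolding of T (rows indexed by i, columns by (j,k) = (0,0), (0,1), (0,2), (1,0), (1,1), (1,2), (2,0), (2,1), (2,2)) is [[-5, -12, 4, -6, -8, 8, -1, 4, 4], [6, 18, -3, 12, 12, -18, 6, -6, -15]].
There the 2×2 minor on rows i ∈ {0, 1}, columns (j,k) ∈ {(0,0), (0,1)} is det [[-5, -12], [6, 18]] = -18 ≠ 0, so this unfolding has rank ≥ 2; CP rank is at least every unfolding rank, so rank(T) ≥ 2. (Flattening ranks never certify an upper bound on CP rank; for that we must actually write T with 2 rank-1 terms.)
Upper bound — finding two terms. Write S_k = T[:,:,k] for the frontal slices: S₀ = [[-5, -6, -1], [6, 12, 6]], S₁ = [[-12, -8, 4], [18, 12, -6]], S₂ = [[4, 8, 4], [-3, -18, -15]].
If T = a₁ ⊗ b₁ ⊗ c₁ + a₂ ⊗ b₂ ⊗ c₂ then each S_k = c₁[k]·a₁b₁ᵀ + c₂[k]·a₂b₂ᵀ. S₀ and S₁ are linearly independent, so a₁b₁ᵀ and a₂b₂ᵀ must span the same plane of matrices: they are the rank-1 matrices of the form x·S₀ + y·S₁.
The 2×2 minor of x·S₀ + y·S₁ on rows {0,1}, columns {0,1} is −24·x² − 48·xy = (-24)·(x + 2·y)(x), vanishing at (x:y) = (2:-1) and (0:1).
M₁ = 2·S₀ − S₁ = [[2, -4, -6], [-6, 12, 18]] = 2·[1, -3][1, -2, -3]ᵀ and M₂ = S₁ = [[-12, -8, 4], [18, 12, -6]] = (-2)·[2, -3][3, 2, -1]ᵀ, so take a₁ = [1, -3], b₁ = [1, -2, -3], a₂ = [2, -3], b₂ = [3, 2, -1].
Each slice is an integer combination of E₁ = a₁b₁ᵀ and E₂ = a₂b₂ᵀ: S₀ = E₁ − E₂, S₁ = −2·E₂, S₂ = −2·E₁ + E₂; reading off coefficients, c₁ = [1, 0, -2] and c₂ = [-1, -2, 1].
Hence T = [1, -3] ⊗ [1, -2, -3] ⊗ [1, 0, -2] + [2, -3] ⊗ [3, 2, -1] ⊗ [-1, -2, 1], so rank(T) ≤ 2.
These bounds meet, so rank(T) = 2.

2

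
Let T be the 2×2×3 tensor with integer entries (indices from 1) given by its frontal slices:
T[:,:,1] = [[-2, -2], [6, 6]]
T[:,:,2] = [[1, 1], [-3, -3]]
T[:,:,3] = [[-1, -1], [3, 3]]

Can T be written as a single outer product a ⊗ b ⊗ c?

If T = a ⊗ b ⊗ c then every fibre of T is a multiple of the corresponding factor, so read the factors off the fibres through the nonzero entry T[1,1,1] = -2.
The mode-1 fibre T[:,1,1] = [-2, 6] gives a = [1, -3] (primitive direction); the mode-2 fibre T[1,:,1] = [-2, -2] gives b = [1, 1]; then c[k] = T[1,1,k] / (a[1]·b[1]) = [-2, 1, -1] / 1 = [-2, 1, -1].
Expanding [1, -3] ⊗ [1, 1] ⊗ [-2, 1, -1] reproduces all 12 entries of T, so T = [1, -3] ⊗ [1, 1] ⊗ [-2, 1, -1] and rank(T) ≤ 1.
Equivalently every frontal slice T[:,:,k] is c[k] times the rank-1 matrix [1, -3] ⊗ [1, 1]. So T has rank 1 (it is nonzero).

Yes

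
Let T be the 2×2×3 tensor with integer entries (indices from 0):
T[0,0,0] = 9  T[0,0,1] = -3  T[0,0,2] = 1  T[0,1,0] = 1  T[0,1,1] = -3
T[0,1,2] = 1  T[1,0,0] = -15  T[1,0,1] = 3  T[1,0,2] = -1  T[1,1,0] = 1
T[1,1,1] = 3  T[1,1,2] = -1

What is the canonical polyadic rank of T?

Lower bound: the mode-2 unfolding of T (rows indexed by j, columns by (i,k) = (0,0), (0,1), (0,2), (1,0), (1,1), (1,2)) is [[9, -3, 1, -15, 3, -1], [1, -3, 1, 1, 3, -1]].
There the 2×2 minor on rows j ∈ {0, 1}, columns (i,k) ∈ {(0,0), (0,1)} is det [[9, -3], [1, -3]] = -24 ≠ 0, so this unfolding has rank ≥ 2; CP rank is at least every unfolding rank, so rank(T) ≥ 2. (Unfolding ranks only ever bound the CP rank from below — rank(T) can be strictly larger than all of them — so the matching upper bound has to come from an explicit 2-term decomposition.)
Upper bound — finding two terms. Write S_k = T[:,:,k] for the frontal slices: S₀ = [[9, 1], [-15, 1]], S₁ = [[-3, -3], [3, 3]], S₂ = [[1, 1], [-1, -1]].
If T = a₁ (x) b₁ (x) c₁ + a₂ (x) b₂ (x) c₂ then each S_k = c₁[k]·a₁b₁ᵀ + c₂[k]·a₂b₂ᵀ. S₀ and S₁ are linearly independent, so a₁b₁ᵀ and a₂b₂ᵀ must span the same plane of matrices: they are the rank-1 matrices of the form x·S₀ + y·S₁.
det(x·S₀ + y·S₁) is 24·x² − 24·xy = 24·(x − y)(x), vanishing at (x:y) = (1:1) and (0:1).
M₁ = S₀ + S₁ = [[6, -2], [-12, 4]] = 2·(1, -2)(3, -1)ᵀ and M₂ = S₁ = [[-3, -3], [3, 3]] = (-3)·(1, -1)(1, 1)ᵀ, so take a₁ = (1, -2), b₁ = (3, -1), a₂ = (1, -1), b₂ = (1, 1).
Each slice is an integer combination of E₁ = a₁b₁ᵀ and E₂ = a₂b₂ᵀ: S₀ = 2·E₁ + 3·E₂, S₁ = −3·E₂, S₂ = E₂; reading off coefficients, c₁ = (2, 0, 0) and c₂ = (3, -3, 1).
Hence T = (1, -2) (x) (3, -1) (x) (2, 0, 0) + (1, -1) (x) (1, 1) (x) (3, -3, 1), so rank(T) ≤ 2.
These bounds meet, so rank(T) = 2.
Check entry T[0,1,0] = 1: (1)·(-1)·(2) + (1)·(1)·(3) = 1.

2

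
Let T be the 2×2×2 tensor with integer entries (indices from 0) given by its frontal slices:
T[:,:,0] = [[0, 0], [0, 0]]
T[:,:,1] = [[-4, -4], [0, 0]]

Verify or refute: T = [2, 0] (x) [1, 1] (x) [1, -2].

Reconstruct entry (0,0,0) from the claimed factors: Σₗ aₗ[0]bₗ[0]cₗ[0] = (2)·(1)·(1) = 2, but T[0,0,0] = 0. The claim is false.

No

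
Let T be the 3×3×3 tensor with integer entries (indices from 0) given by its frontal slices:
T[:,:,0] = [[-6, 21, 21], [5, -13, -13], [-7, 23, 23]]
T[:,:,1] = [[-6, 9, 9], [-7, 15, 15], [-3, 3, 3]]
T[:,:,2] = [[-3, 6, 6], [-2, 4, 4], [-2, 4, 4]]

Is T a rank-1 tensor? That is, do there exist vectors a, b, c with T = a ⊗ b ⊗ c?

No

The mode-1 unfolding of T (rows indexed by i, columns by (j,k) = (0,0), (0,1), (0,2), (1,0), (1,1), (1,2), (2,0), (2,1), (2,2)) is [[-6, -6, -3, 21, 9, 6, 21, 9, 6], [5, -7, -2, -13, 15, 4, -13, 15, 4], [-7, -3, -2, 23, 3, 4, 23, 3, 4]].
There the 2×2 minor on rows i ∈ {0, 1}, columns (j,k) ∈ {(0,0), (0,1)} is det [[-6, -6], [5, -7]] = 72 ≠ 0, so this unfolding has rank ≥ 2; CP rank is at least every unfolding rank, so rank(T) ≥ 2.
In particular rank(T) ≥ 2 > 1, so T is not rank-1.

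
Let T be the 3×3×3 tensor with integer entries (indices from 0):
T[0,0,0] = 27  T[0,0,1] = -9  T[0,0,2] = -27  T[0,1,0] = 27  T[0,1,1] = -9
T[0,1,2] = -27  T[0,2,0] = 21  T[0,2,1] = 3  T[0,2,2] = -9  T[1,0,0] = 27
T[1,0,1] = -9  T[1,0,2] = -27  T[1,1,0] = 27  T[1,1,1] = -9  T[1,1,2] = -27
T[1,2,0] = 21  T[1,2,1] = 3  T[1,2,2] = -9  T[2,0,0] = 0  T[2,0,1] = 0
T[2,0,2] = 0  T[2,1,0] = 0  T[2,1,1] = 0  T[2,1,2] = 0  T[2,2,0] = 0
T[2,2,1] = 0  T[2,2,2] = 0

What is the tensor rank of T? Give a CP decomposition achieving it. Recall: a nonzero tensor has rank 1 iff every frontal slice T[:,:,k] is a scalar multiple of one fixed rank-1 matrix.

Lower bound: in the mode-2 unfolding of T (rows indexed by j, columns by (i,k)) the 2×2 minor on rows j ∈ {0, 2}, columns (i,k) ∈ {(0,0), (0,1)} is det [[27, -9], [21, 3]] = 270 ≠ 0, so that unfolding has rank ≥ 2 and hence rank(T) ≥ 2 (CP rank is at least every unfolding rank, though it can be larger).
Upper bound: T[i,:,:] = a[i]·M for every slice, with a = [1, 1, 0] and M = [[27, -9, -27], [27, -9, -27], [21, 3, -9]] (rows j, columns k).
The rows of M satisfy (row 0) = (row 1), so splitting by rows, M = [1, 1, 0][27, -9, -27]ᵀ + [0, 0, 1][21, 3, -9]ᵀ.
Hence T = [1, 1, 0] ∘ [1, 1, 0] ∘ [27, -9, -27] + [1, 1, 0] ∘ [0, 0, 1] ∘ [21, 3, -9], so rank(T) ≤ 2.
These bounds meet, so rank(T) = 2.

rank(T) = 2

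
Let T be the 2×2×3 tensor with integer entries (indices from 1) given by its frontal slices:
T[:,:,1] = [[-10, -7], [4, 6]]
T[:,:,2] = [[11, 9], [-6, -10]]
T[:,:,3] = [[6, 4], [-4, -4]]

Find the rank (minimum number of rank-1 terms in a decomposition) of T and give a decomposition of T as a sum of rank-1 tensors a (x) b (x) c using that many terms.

rank(T) = 3

Lower bound: the mode-3 unfolding of T (rows indexed by k, columns by (i,j) = (1,1), (1,2), (2,1), (2,2)) is [[-10, -7, 4, 6], [11, 9, -6, -10], [6, 4, -4, -4]].
There the 3×3 minor on rows k ∈ {1, 2, 3}, columns (i,j) ∈ {(1,1), (1,2), (2,1)} is det [[-10, -7, 4], [11, 9, -6], [6, 4, -4]] = 24 ≠ 0, so this unfolding has rank ≥ 3; CP rank is at least every unfolding rank, so rank(T) ≥ 3. (This is only a lower bound: in general the CP rank may exceed every unfolding rank, so we still need to exhibit 3 rank-1 terms summing to T.)
Upper bound: T is a sum of 3 rank-1 terms, T = (1, -2) (x) (1, 1) (x) (-1, 1, 2) + (1, -2) (x) (1, 2) (x) (-1, 2, 0) + (1, 0) (x) (2, 1) (x) (-4, 4, 2) (one valid choice — decompositions are not unique — normalised so each a, b is primitive with positive first nonzero entry; check it by expanding all entries), so rank(T) ≤ 3.
These bounds meet, so rank(T) = 3.
Check entry T[1,2,2] = 9: (1)·(1)·(1) + (1)·(2)·(2) + (1)·(1)·(4) = 9.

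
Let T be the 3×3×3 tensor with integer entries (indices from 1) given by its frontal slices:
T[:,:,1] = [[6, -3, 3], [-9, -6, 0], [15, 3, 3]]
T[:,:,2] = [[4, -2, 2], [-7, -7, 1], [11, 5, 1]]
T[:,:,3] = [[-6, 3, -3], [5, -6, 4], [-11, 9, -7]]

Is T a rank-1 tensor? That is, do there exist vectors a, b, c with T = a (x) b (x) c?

The mode-3 unfolding of T (rows indexed by k, columns by (i,j) = (1,1), (1,2), (1,3), (2,1), (2,2), (2,3), (3,1), (3,2), (3,3)) is [[6, -3, 3, -9, -6, 0, 15, 3, 3], [4, -2, 2, -7, -7, 1, 11, 5, 1], [-6, 3, -3, 5, -6, 4, -11, 9, -7]].
There the 2×2 minor on rows k ∈ {1, 2}, columns (i,j) ∈ {(1,1), (2,1)} is det [[6, -9], [4, -7]] = -6 ≠ 0, so this unfolding has rank ≥ 2; CP rank is at least every unfolding rank, so rank(T) ≥ 2.
In particular rank(T) ≥ 2 > 1, so T is not rank-1.

No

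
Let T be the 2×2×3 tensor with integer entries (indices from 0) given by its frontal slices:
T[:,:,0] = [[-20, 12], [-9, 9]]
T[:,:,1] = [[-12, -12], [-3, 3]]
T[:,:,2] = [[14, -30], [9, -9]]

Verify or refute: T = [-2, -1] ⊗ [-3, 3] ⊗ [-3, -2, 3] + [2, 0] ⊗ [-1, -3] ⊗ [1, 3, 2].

No

Reconstruct entry (0,0,1) from the claimed factors: Σₗ aₗ[0]bₗ[0]cₗ[1] = (-2)·(-3)·(-2) + (2)·(-1)·(3) = -18, but T[0,0,1] = -12. The claim is false.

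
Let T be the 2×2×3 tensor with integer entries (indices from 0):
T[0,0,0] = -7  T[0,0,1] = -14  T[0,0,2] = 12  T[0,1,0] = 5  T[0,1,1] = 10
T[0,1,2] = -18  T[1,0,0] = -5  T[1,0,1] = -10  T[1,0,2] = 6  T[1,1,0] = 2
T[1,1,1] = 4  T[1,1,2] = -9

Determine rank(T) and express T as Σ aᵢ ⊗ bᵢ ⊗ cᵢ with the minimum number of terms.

rank(T) = 2

Lower bound: the mode-2 unfolding of T (rows indexed by j, columns by (i,k) = (0,0), (0,1), (0,2), (1,0), (1,1), (1,2)) is [[-7, -14, 12, -5, -10, 6], [5, 10, -18, 2, 4, -9]].
There the 2×2 minor on rows j ∈ {0, 1}, columns (i,k) ∈ {(0,0), (0,2)} is det [[-7, 12], [5, -18]] = 66 ≠ 0, so this unfolding has rank ≥ 2; CP rank is at least every unfolding rank, so rank(T) ≥ 2. (Flattening ranks never certify an upper bound on CP rank; for that we must actually write T with 2 rank-1 terms.)
Upper bound — finding two terms. Write S_k = T[:,:,k] for the frontal slices: S₀ = [[-7, 5], [-5, 2]], S₁ = [[-14, 10], [-10, 4]], S₂ = [[12, -18], [6, -9]].
If T = a₁ ⊗ b₁ ⊗ c₁ + a₂ ⊗ b₂ ⊗ c₂ then each S_k = c₁[k]·a₁b₁ᵀ + c₂[k]·a₂b₂ᵀ. S₀ and S₂ are linearly independent, so a₁b₁ᵀ and a₂b₂ᵀ must span the same plane of matrices: they are the rank-1 matrices of the form x·S₀ + y·S₂.
det(x·S₀ + y·S₂) is 11·x² − 33·xy = 11·(x − 3·y)(x), vanishing at (x:y) = (3:1) and (0:1).
M₁ = 3·S₀ + S₂ = [[-9, -3], [-9, -3]] = (-3)·(1, 1)(3, 1)ᵀ and M₂ = S₂ = [[12, -18], [6, -9]] = 3·(2, 1)(2, -3)ᵀ, so take a₁ = (1, 1), b₁ = (3, 1), a₂ = (2, 1), b₂ = (2, -3).
Each slice is an integer combination of E₁ = a₁b₁ᵀ and E₂ = a₂b₂ᵀ: S₀ = −E₁ − E₂, S₁ = −2·E₁ − 2·E₂, S₂ = 3·E₂; reading off coefficients, c₁ = (-1, -2, 0) and c₂ = (-1, -2, 3).
Hence T = (1, 1) ⊗ (3, 1) ⊗ (-1, -2, 0) + (2, 1) ⊗ (2, -3) ⊗ (-1, -2, 3), so rank(T) ≤ 2.
These bounds meet, so rank(T) = 2.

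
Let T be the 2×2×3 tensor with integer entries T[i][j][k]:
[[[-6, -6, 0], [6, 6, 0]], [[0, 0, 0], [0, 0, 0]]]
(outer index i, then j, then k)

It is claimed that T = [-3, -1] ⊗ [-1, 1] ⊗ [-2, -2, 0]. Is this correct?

Reconstruct entry (1,0,0) from the claimed factors: Σₗ aₗ[1]bₗ[0]cₗ[0] = (-1)·(-1)·(-2) = -2, but T[1,0,0] = 0. The claim is false.

No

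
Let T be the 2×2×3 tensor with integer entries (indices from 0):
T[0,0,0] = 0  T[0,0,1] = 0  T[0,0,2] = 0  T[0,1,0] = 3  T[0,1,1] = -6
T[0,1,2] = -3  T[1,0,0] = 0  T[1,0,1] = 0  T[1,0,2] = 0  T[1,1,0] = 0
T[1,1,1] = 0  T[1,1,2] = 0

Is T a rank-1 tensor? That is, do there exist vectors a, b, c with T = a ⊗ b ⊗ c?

Yes

If T = a ⊗ b ⊗ c then every fibre of T is a multiple of the corresponding factor, so read the factors off the fibres through the nonzero entry T[0,1,0] = 3.
The mode-1 fibre T[:,1,0] = [3, 0] gives a = [1, 0] (primitive direction); the mode-2 fibre T[0,:,0] = [0, 3] gives b = [0, 1]; then c[k] = T[0,1,k] / (a[0]·b[1]) = [3, -6, -3] / 1 = [3, -6, -3].
Expanding [1, 0] ⊗ [0, 1] ⊗ [3, -6, -3] reproduces all 12 entries of T, so T = [1, 0] ⊗ [0, 1] ⊗ [3, -6, -3] and rank(T) ≤ 1.
Equivalently every frontal slice T[:,:,k] is c[k] times the rank-1 matrix [1, 0] ⊗ [0, 1]. So T has rank 1 (it is nonzero).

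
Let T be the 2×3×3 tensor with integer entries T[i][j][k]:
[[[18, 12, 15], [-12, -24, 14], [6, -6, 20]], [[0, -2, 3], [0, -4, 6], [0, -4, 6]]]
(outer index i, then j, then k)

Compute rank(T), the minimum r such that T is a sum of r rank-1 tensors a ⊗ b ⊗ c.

Lower bound: the mode-1 unfolding of T (rows indexed by i, columns by (j,k) = (0,0), (0,1), (0,2), (1,0), (1,1), (1,2), (2,0), (2,1), (2,2)) is [[18, 12, 15, -12, -24, 14, 6, -6, 20], [0, -2, 3, 0, -4, 6, 0, -4, 6]].
There the 2×2 minor on rows i ∈ {0, 1}, columns (j,k) ∈ {(0,0), (0,1)} is det [[18, 12], [0, -2]] = -36 ≠ 0, so this unfolding has rank ≥ 2; CP rank is at least every unfolding rank, so rank(T) ≥ 2. (This is only a lower bound: in general the CP rank may exceed every unfolding rank, so we still need to exhibit 2 rank-1 terms summing to T.)
Upper bound — finding two terms. Write S_k = T[:,:,k] for the frontal slices: S₀ = [[18, -12, 6], [0, 0, 0]], S₁ = [[12, -24, -6], [-2, -4, -4]], S₂ = [[15, 14, 20], [3, 6, 6]].
If T = a₁ ⊗ b₁ ⊗ c₁ + a₂ ⊗ b₂ ⊗ c₂ then each S_k = c₁[k]·a₁b₁ᵀ + c₂[k]·a₂b₂ᵀ. S₀ and S₁ are linearly independent, so a₁b₁ᵀ and a₂b₂ᵀ must span the same plane of matrices: they are the rank-1 matrices of the form x·S₀ + y·S₁.
The 2×2 minor of x·S₀ + y·S₁ on rows {0,1}, columns {0,1} is −96·xy − 96·y² = (-96)·(y)(x + y), vanishing at (x:y) = (1:0) and (1:-1).
M₁ = S₀ = [[18, -12, 6], [0, 0, 0]] = 6·[1, 0][3, -2, 1]ᵀ and M₂ = S₀ − S₁ = [[6, 12, 12], [2, 4, 4]] = 2·[3, 1][1, 2, 2]ᵀ, so take a₁ = [1, 0], b₁ = [3, -2, 1], a₂ = [3, 1], b₂ = [1, 2, 2].
Each slice is an integer combination of E₁ = a₁b₁ᵀ and E₂ = a₂b₂ᵀ: S₀ = 6·E₁, S₁ = 6·E₁ − 2·E₂, S₂ = 2·E₁ + 3·E₂; reading off coefficients, c₁ = [6, 6, 2] and c₂ = [0, -2, 3].
Hence T = [1, 0] ⊗ [3, -2, 1] ⊗ [6, 6, 2] + [3, 1] ⊗ [1, 2, 2] ⊗ [0, -2, 3], so rank(T) ≤ 2.
These bounds meet, so rank(T) = 2.

2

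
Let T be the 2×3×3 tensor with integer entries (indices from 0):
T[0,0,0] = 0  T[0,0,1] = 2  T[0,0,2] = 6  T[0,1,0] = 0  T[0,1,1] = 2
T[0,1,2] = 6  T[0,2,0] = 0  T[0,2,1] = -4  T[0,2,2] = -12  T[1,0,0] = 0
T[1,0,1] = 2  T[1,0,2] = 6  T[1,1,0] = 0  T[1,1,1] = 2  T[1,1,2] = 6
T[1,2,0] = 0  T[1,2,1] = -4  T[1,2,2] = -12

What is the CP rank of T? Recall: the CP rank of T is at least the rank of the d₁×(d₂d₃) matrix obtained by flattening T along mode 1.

Lower bound: T ≠ 0 (e.g. T[0,0,1] = 2), so rank(T) ≥ 1.
Upper bound: if T = a ⊗ b ⊗ c then every fibre of T is a multiple of the corresponding factor, so read the factors off the fibres through the nonzero entry T[0,0,1] = 2.
The mode-1 fibre T[:,0,1] = [2, 2] gives a = [1, 1] (primitive direction); the mode-2 fibre T[0,:,1] = [2, 2, -4] gives b = [1, 1, -2]; then c[k] = T[0,0,k] / (a[0]·b[0]) = [0, 2, 6] / 1 = [0, 2, 6].
Expanding [1, 1] ⊗ [1, 1, -2] ⊗ [0, 2, 6] reproduces all 18 entries of T, so T = [1, 1] ⊗ [1, 1, -2] ⊗ [0, 2, 6] and rank(T) ≤ 1.
These bounds meet, so rank(T) = 1.

1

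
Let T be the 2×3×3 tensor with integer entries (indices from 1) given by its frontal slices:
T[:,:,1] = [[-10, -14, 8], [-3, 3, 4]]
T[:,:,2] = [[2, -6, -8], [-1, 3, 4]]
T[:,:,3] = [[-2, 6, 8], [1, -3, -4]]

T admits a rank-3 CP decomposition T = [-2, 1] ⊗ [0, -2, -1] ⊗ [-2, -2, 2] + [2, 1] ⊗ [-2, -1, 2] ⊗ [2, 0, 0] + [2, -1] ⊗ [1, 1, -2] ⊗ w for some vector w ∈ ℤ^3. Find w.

w = [-1, 1, -1]

Subtract the known terms from T to get the rank-1 residual R = [2, -1] ⊗ [1, 1, -2] ⊗ w, so R[i,j,k] = a[i]·b[j]·w[k]. Pick indices with nonzero a[1]·b[1] = (2)·(1) = 2. Only the fibre through (1,1,·) is needed: R[1,1,:] = T[1,1,:] − Σₗ aₗ[1]bₗ[1]cₗ = [-10, 2, -2] − (-2)·(0)·[-2, -2, 2] − (2)·(-2)·[2, 0, 0] = [-2, 2, -2]. Then w[k] = R[1,1,k] / 2 for each k, giving w = [-2, 2, -2] / 2 = [-1, 1, -1].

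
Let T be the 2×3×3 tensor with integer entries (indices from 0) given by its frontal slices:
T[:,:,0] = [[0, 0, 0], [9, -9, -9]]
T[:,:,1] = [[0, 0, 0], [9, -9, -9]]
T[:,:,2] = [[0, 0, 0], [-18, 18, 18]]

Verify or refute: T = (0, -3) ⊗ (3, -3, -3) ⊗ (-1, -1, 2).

Yes

Reconstruct entrywise from the claimed factors. For example, T[0,2,2] = 0 and Σₗ aₗ[0]bₗ[2]cₗ[2] = (0)·(-3)·(2) = 0; checking all 18 entries, every one matches. The claim holds.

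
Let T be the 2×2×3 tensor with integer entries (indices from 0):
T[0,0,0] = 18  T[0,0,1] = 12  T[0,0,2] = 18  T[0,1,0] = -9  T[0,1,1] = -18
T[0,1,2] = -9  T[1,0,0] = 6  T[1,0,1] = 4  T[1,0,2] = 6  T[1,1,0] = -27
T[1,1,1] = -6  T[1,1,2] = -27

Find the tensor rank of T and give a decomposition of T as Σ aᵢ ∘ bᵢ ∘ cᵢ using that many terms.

Lower bound: the mode-3 unfolding of T (rows indexed by k, columns by (i,j) = (0,0), (0,1), (1,0), (1,1)) is [[18, -9, 6, -27], [12, -18, 4, -6], [18, -9, 6, -27]].
There the 2×2 minor on rows k ∈ {0, 1}, columns (i,j) ∈ {(0,0), (0,1)} is det [[18, -9], [12, -18]] = -216 ≠ 0, so this unfolding has rank ≥ 2; CP rank is at least every unfolding rank, so rank(T) ≥ 2. (Unfolding ranks only ever bound the CP rank from below — rank(T) can be strictly larger than all of them — so the matching upper bound has to come from an explicit 2-term decomposition.)
Upper bound — finding two terms. Write S_k = T[:,:,k] for the frontal slices: S₀ = [[18, -9], [6, -27]], S₁ = [[12, -18], [4, -6]], S₂ = [[18, -9], [6, -27]].
If T = a₁ ∘ b₁ ∘ c₁ + a₂ ∘ b₂ ∘ c₂ then each S_k = c₁[k]·a₁b₁ᵀ + c₂[k]·a₂b₂ᵀ. S₀ and S₁ are linearly independent, so a₁b₁ᵀ and a₂b₂ᵀ must span the same plane of matrices: they are the rank-1 matrices of the form x·S₀ + y·S₁.
det(x·S₀ + y·S₁) is −432·x² − 288·xy = (-144)·(3·x + 2·y)(x), vanishing at (x:y) = (2:-3) and (0:1).
M₁ = 2·S₀ − 3·S₁ = [[0, 36], [0, -36]] = 36·[1, -1][0, 1]ᵀ and M₂ = S₁ = [[12, -18], [4, -6]] = 2·[3, 1][2, -3]ᵀ, so take a₁ = [1, -1], b₁ = [0, 1], a₂ = [3, 1], b₂ = [2, -3].
Each slice is an integer combination of E₁ = a₁b₁ᵀ and E₂ = a₂b₂ᵀ: S₀ = 18·E₁ + 3·E₂, S₁ = 2·E₂, S₂ = 18·E₁ + 3·E₂; reading off coefficients, c₁ = [18, 0, 18] and c₂ = [3, 2, 3].
Hence T = [1, -1] ∘ [0, 1] ∘ [18, 0, 18] + [3, 1] ∘ [2, -3] ∘ [3, 2, 3], so rank(T) ≤ 2.
These bounds meet, so rank(T) = 2.

rank(T) = 2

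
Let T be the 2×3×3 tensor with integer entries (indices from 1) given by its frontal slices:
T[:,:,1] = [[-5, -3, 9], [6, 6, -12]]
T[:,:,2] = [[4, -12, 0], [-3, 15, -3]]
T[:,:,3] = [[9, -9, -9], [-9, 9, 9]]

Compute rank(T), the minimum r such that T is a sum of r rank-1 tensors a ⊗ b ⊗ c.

2

Lower bound: in the mode-3 unfolding of T (rows indexed by k, columns by (i,j)) the 2×2 minor on rows k ∈ {1, 2}, columns (i,j) ∈ {(1,1), (1,2)} is det [[-5, -3], [4, -12]] = 72 ≠ 0, so that unfolding has rank ≥ 2 and hence rank(T) ≥ 2 (CP rank is at least every unfolding rank, though it can be larger).
Upper bound: with S_k = T[:,:,k], the two rank-1 terms a₁b₁ᵀ, a₂b₂ᵀ are the rank-1 members of the pencil x·S₁ + y·S₂.
The 2×2 minor of x·S₁ + y·S₂ on rows {1,2}, columns {1,2} is −12·x² + 12·xy + 24·y² = (-12)·(x − 2·y)(x + y), vanishing at (x:y) = (2:1) and (1:-1).
M₁ = 2·S₁ + S₂ = [[-6, -18, 18], [9, 27, -27]] = (-3)·[2, -3][1, 3, -3]ᵀ and M₂ = S₁ − S₂ = [[-9, 9, 9], [9, -9, -9]] = (-9)·[1, -1][1, -1, -1]ᵀ, so take a₁ = [2, -3], b₁ = [1, 3, -3], a₂ = [1, -1], b₂ = [1, -1, -1].
Each slice is an integer combination of E₁ = a₁b₁ᵀ and E₂ = a₂b₂ᵀ: S₁ = −E₁ − 3·E₂, S₂ = −E₁ + 6·E₂, S₃ = 9·E₂; reading off coefficients, c₁ = [-1, -1, 0] and c₂ = [-3, 6, 9].
Hence T = [2, -3] ⊗ [1, 3, -3] ⊗ [-1, -1, 0] + [1, -1] ⊗ [1, -1, -1] ⊗ [-3, 6, 9], so rank(T) ≤ 2.
These bounds meet, so rank(T) = 2.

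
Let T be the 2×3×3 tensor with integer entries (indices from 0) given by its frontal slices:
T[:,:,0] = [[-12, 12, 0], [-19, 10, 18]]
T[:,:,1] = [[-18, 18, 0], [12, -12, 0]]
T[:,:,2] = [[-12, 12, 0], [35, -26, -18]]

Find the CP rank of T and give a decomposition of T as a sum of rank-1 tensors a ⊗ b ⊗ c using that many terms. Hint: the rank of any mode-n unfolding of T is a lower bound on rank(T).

Lower bound: the mode-1 unfolding of T (rows indexed by i, columns by (j,k) = (0,0), (0,1), (0,2), (1,0), (1,1), (1,2), (2,0), (2,1), (2,2)) is [[-12, -18, -12, 12, 18, 12, 0, 0, 0], [-19, 12, 35, 10, -12, -26, 18, 0, -18]].
There the 2×2 minor on rows i ∈ {0, 1}, columns (j,k) ∈ {(0,0), (0,1)} is det [[-12, -18], [-19, 12]] = -486 ≠ 0, so this unfolding has rank ≥ 2; CP rank is at least every unfolding rank, so rank(T) ≥ 2. (Unfolding ranks only ever bound the CP rank from below — rank(T) can be strictly larger than all of them — so the matching upper bound has to come from an explicit 2-term decomposition.)
Upper bound — finding two terms. Write S_k = T[:,:,k] for the frontal slices: S₀ = [[-12, 12, 0], [-19, 10, 18]], S₁ = [[-18, 18, 0], [12, -12, 0]], S₂ = [[-12, 12, 0], [35, -26, -18]].
If T = a₁ ⊗ b₁ ⊗ c₁ + a₂ ⊗ b₂ ⊗ c₂ then each S_k = c₁[k]·a₁b₁ᵀ + c₂[k]·a₂b₂ᵀ. S₀ and S₁ are linearly independent, so a₁b₁ᵀ and a₂b₂ᵀ must span the same plane of matrices: they are the rank-1 matrices of the form x·S₀ + y·S₁.
The 2×2 minor of x·S₀ + y·S₁ on rows {0,1}, columns {0,1} is 108·x² + 162·xy = 54·(2·x + 3·y)(x), vanishing at (x:y) = (3:-2) and (0:1).
M₁ = 3·S₀ − 2·S₁ = [[0, 0, 0], [-81, 54, 54]] = (-27)·(0, 1)(3, -2, -2)ᵀ and M₂ = S₁ = [[-18, 18, 0], [12, -12, 0]] = (-6)·(3, -2)(1, -1, 0)ᵀ, so take a₁ = (0, 1), b₁ = (3, -2, -2), a₂ = (3, -2), b₂ = (1, -1, 0).
Each slice is an integer combination of E₁ = a₁b₁ᵀ and E₂ = a₂b₂ᵀ: S₀ = −9·E₁ − 4·E₂, S₁ = −6·E₂, S₂ = 9·E₁ − 4·E₂; reading off coefficients, c₁ = (-9, 0, 9) and c₂ = (-4, -6, -4).
Hence T = (0, 1) ⊗ (3, -2, -2) ⊗ (-9, 0, 9) + (3, -2) ⊗ (1, -1, 0) ⊗ (-4, -6, -4), so rank(T) ≤ 2.
These bounds meet, so rank(T) = 2.

rank(T) = 2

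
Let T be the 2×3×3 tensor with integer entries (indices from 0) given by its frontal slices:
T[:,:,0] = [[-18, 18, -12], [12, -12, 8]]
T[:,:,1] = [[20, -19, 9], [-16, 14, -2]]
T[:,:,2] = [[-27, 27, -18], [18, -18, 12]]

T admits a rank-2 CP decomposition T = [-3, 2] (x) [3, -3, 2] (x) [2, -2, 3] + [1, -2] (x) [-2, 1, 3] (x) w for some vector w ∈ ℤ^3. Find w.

w = [0, -1, 0]

Subtract the known terms from T to get the rank-1 residual R = [1, -2] (x) [-2, 1, 3] (x) w, so R[i,j,k] = a[i]·b[j]·w[k]. Pick indices with nonzero a[0]·b[0] = (1)·(-2) = -2. Only the fibre through (0,0,·) is needed: R[0,0,:] = T[0,0,:] − Σₗ aₗ[0]bₗ[0]cₗ = [-18, 20, -27] − (-3)·(3)·[2, -2, 3] = [0, 2, 0]. Then w[k] = R[0,0,k] / -2 for each k, giving w = [0, 2, 0] / -2 = [0, -1, 0].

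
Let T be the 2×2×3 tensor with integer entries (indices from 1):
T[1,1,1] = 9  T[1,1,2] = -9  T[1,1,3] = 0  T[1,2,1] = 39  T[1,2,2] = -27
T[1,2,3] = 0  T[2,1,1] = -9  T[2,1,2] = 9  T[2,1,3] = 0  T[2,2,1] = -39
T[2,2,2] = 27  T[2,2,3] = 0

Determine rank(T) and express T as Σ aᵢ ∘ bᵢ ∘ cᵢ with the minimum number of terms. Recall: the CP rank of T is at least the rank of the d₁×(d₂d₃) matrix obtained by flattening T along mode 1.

rank(T) = 2

Lower bound: the mode-2 unfolding of T (rows indexed by j, columns by (i,k) = (1,1), (1,2), (1,3), (2,1), (2,2), (2,3)) is [[9, -9, 0, -9, 9, 0], [39, -27, 0, -39, 27, 0]].
There the 2×2 minor on rows j ∈ {1, 2}, columns (i,k) ∈ {(1,1), (1,2)} is det [[9, -9], [39, -27]] = 108 ≠ 0, so this unfolding has rank ≥ 2; CP rank is at least every unfolding rank, so rank(T) ≥ 2. (Flattening ranks never certify an upper bound on CP rank; for that we must actually write T with 2 rank-1 terms.)
Upper bound — finding two terms. Every mode-1 slice of T is a multiple of one matrix: T[i,:,:] = a[i]·M with a = [1, -1] and M = [[9, -9, 0], [39, -27, 0]] (rows indexed by j, columns by k). So it suffices to write M as a sum of two rank-1 matrices.
Splitting M by its rows (j = 1, 2), M = [1, 0][9, -9, 0]ᵀ + [0, 1][39, -27, 0]ᵀ.
Hence T = [1, -1] ∘ [1, 0] ∘ [9, -9, 0] + [1, -1] ∘ [0, 1] ∘ [39, -27, 0], so rank(T) ≤ 2.
These bounds meet, so rank(T) = 2.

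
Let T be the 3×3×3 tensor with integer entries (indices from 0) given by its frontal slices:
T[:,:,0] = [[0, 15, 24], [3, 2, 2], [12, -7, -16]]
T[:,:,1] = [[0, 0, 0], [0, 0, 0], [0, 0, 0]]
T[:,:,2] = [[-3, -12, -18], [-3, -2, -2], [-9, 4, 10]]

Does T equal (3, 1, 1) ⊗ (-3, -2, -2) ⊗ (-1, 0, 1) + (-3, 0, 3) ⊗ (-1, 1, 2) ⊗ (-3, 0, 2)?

Reconstruct entrywise from the claimed factors. For example, T[2,0,1] = 0 and Σₗ aₗ[2]bₗ[0]cₗ[1] = (1)·(-3)·(0) + (3)·(-1)·(0) = 0; checking all 27 entries, every one matches. The claim holds.

Yes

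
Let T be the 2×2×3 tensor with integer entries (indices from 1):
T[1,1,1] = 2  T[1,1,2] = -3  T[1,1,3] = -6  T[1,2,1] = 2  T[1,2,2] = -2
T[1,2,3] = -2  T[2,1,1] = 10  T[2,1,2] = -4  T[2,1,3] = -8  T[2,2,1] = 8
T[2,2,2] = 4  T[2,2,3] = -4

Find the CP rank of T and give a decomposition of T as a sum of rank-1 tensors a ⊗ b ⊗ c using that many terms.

rank(T) = 3

Lower bound: the mode-3 unfolding of T (rows indexed by k, columns by (i,j) = (1,1), (1,2), (2,1), (2,2)) is [[2, 2, 10, 8], [-3, -2, -4, 4], [-6, -2, -8, -4]].
There the 3×3 minor on rows k ∈ {1, 2, 3}, columns (i,j) ∈ {(1,1), (1,2), (2,1)} is det [[2, 2, 10], [-3, -2, -4], [-6, -2, -8]] = -44 ≠ 0, so this unfolding has rank ≥ 3; CP rank is at least every unfolding rank, so rank(T) ≥ 3. (Unfolding ranks only ever bound the CP rank from below — rank(T) can be strictly larger than all of them — so the matching upper bound has to come from an explicit 3-term decomposition.)
Upper bound: T is a sum of 3 rank-1 terms, T = [0, 1] ⊗ [1, 2] ⊗ [2, 4, 0] + [1, 0] ⊗ [1, 0] ⊗ [-2, 1, -2] + [1, 2] ⊗ [2, 1] ⊗ [2, -2, -2] (one valid choice — decompositions are not unique — normalised so each a, b is primitive with positive first nonzero entry; check it by expanding all entries), so rank(T) ≤ 3.
These bounds meet, so rank(T) = 3.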